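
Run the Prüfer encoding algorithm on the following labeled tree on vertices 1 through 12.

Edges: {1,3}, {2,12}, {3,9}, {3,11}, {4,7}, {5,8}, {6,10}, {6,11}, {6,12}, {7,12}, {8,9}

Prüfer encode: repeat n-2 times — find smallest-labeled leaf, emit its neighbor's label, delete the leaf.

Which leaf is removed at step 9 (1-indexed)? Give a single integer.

Step 1: current leaves = {1,2,4,5,10}. Remove leaf 1 (neighbor: 3).
Step 2: current leaves = {2,4,5,10}. Remove leaf 2 (neighbor: 12).
Step 3: current leaves = {4,5,10}. Remove leaf 4 (neighbor: 7).
Step 4: current leaves = {5,7,10}. Remove leaf 5 (neighbor: 8).
Step 5: current leaves = {7,8,10}. Remove leaf 7 (neighbor: 12).
Step 6: current leaves = {8,10,12}. Remove leaf 8 (neighbor: 9).
Step 7: current leaves = {9,10,12}. Remove leaf 9 (neighbor: 3).
Step 8: current leaves = {3,10,12}. Remove leaf 3 (neighbor: 11).
Step 9: current leaves = {10,11,12}. Remove leaf 10 (neighbor: 6).

Answer: 10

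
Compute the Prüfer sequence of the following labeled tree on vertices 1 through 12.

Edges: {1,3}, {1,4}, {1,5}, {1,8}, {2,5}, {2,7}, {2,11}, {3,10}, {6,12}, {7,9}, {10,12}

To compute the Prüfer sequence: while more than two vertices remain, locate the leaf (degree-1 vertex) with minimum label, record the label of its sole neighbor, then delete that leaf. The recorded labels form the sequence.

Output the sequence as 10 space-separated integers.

Answer: 1 12 1 7 2 2 5 1 3 10

Derivation:
Step 1: leaves = {4,6,8,9,11}. Remove smallest leaf 4, emit neighbor 1.
Step 2: leaves = {6,8,9,11}. Remove smallest leaf 6, emit neighbor 12.
Step 3: leaves = {8,9,11,12}. Remove smallest leaf 8, emit neighbor 1.
Step 4: leaves = {9,11,12}. Remove smallest leaf 9, emit neighbor 7.
Step 5: leaves = {7,11,12}. Remove smallest leaf 7, emit neighbor 2.
Step 6: leaves = {11,12}. Remove smallest leaf 11, emit neighbor 2.
Step 7: leaves = {2,12}. Remove smallest leaf 2, emit neighbor 5.
Step 8: leaves = {5,12}. Remove smallest leaf 5, emit neighbor 1.
Step 9: leaves = {1,12}. Remove smallest leaf 1, emit neighbor 3.
Step 10: leaves = {3,12}. Remove smallest leaf 3, emit neighbor 10.
Done: 2 vertices remain (10, 12). Sequence = [1 12 1 7 2 2 5 1 3 10]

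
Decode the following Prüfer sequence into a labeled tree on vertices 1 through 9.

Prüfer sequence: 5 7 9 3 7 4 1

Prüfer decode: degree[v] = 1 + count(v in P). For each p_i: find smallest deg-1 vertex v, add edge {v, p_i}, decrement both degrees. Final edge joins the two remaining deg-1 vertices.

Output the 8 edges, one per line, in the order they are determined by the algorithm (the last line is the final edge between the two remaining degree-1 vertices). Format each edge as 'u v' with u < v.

Answer: 2 5
5 7
6 9
3 8
3 7
4 7
1 4
1 9

Derivation:
Initial degrees: {1:2, 2:1, 3:2, 4:2, 5:2, 6:1, 7:3, 8:1, 9:2}
Step 1: smallest deg-1 vertex = 2, p_1 = 5. Add edge {2,5}. Now deg[2]=0, deg[5]=1.
Step 2: smallest deg-1 vertex = 5, p_2 = 7. Add edge {5,7}. Now deg[5]=0, deg[7]=2.
Step 3: smallest deg-1 vertex = 6, p_3 = 9. Add edge {6,9}. Now deg[6]=0, deg[9]=1.
Step 4: smallest deg-1 vertex = 8, p_4 = 3. Add edge {3,8}. Now deg[8]=0, deg[3]=1.
Step 5: smallest deg-1 vertex = 3, p_5 = 7. Add edge {3,7}. Now deg[3]=0, deg[7]=1.
Step 6: smallest deg-1 vertex = 7, p_6 = 4. Add edge {4,7}. Now deg[7]=0, deg[4]=1.
Step 7: smallest deg-1 vertex = 4, p_7 = 1. Add edge {1,4}. Now deg[4]=0, deg[1]=1.
Final: two remaining deg-1 vertices are 1, 9. Add edge {1,9}.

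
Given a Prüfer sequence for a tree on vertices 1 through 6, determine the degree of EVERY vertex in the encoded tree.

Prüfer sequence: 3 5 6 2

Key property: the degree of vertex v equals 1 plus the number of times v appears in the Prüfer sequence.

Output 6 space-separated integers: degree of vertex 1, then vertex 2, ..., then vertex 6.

p_1 = 3: count[3] becomes 1
p_2 = 5: count[5] becomes 1
p_3 = 6: count[6] becomes 1
p_4 = 2: count[2] becomes 1
Degrees (1 + count): deg[1]=1+0=1, deg[2]=1+1=2, deg[3]=1+1=2, deg[4]=1+0=1, deg[5]=1+1=2, deg[6]=1+1=2

Answer: 1 2 2 1 2 2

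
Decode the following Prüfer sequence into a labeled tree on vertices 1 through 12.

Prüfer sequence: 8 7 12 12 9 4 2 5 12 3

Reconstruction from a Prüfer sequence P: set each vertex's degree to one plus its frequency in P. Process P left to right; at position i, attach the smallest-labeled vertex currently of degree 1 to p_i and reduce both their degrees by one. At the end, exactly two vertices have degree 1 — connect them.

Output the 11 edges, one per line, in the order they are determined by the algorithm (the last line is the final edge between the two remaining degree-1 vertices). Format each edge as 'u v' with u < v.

Answer: 1 8
6 7
7 12
8 12
9 10
4 9
2 4
2 5
5 12
3 11
3 12

Derivation:
Initial degrees: {1:1, 2:2, 3:2, 4:2, 5:2, 6:1, 7:2, 8:2, 9:2, 10:1, 11:1, 12:4}
Step 1: smallest deg-1 vertex = 1, p_1 = 8. Add edge {1,8}. Now deg[1]=0, deg[8]=1.
Step 2: smallest deg-1 vertex = 6, p_2 = 7. Add edge {6,7}. Now deg[6]=0, deg[7]=1.
Step 3: smallest deg-1 vertex = 7, p_3 = 12. Add edge {7,12}. Now deg[7]=0, deg[12]=3.
Step 4: smallest deg-1 vertex = 8, p_4 = 12. Add edge {8,12}. Now deg[8]=0, deg[12]=2.
Step 5: smallest deg-1 vertex = 10, p_5 = 9. Add edge {9,10}. Now deg[10]=0, deg[9]=1.
Step 6: smallest deg-1 vertex = 9, p_6 = 4. Add edge {4,9}. Now deg[9]=0, deg[4]=1.
Step 7: smallest deg-1 vertex = 4, p_7 = 2. Add edge {2,4}. Now deg[4]=0, deg[2]=1.
Step 8: smallest deg-1 vertex = 2, p_8 = 5. Add edge {2,5}. Now deg[2]=0, deg[5]=1.
Step 9: smallest deg-1 vertex = 5, p_9 = 12. Add edge {5,12}. Now deg[5]=0, deg[12]=1.
Step 10: smallest deg-1 vertex = 11, p_10 = 3. Add edge {3,11}. Now deg[11]=0, deg[3]=1.
Final: two remaining deg-1 vertices are 3, 12. Add edge {3,12}.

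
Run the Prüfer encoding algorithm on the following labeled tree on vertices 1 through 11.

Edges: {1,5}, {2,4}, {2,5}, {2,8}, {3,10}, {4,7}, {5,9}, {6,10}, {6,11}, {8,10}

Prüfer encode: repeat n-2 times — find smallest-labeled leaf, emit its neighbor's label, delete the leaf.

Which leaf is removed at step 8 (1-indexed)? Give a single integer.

Answer: 8

Derivation:
Step 1: current leaves = {1,3,7,9,11}. Remove leaf 1 (neighbor: 5).
Step 2: current leaves = {3,7,9,11}. Remove leaf 3 (neighbor: 10).
Step 3: current leaves = {7,9,11}. Remove leaf 7 (neighbor: 4).
Step 4: current leaves = {4,9,11}. Remove leaf 4 (neighbor: 2).
Step 5: current leaves = {9,11}. Remove leaf 9 (neighbor: 5).
Step 6: current leaves = {5,11}. Remove leaf 5 (neighbor: 2).
Step 7: current leaves = {2,11}. Remove leaf 2 (neighbor: 8).
Step 8: current leaves = {8,11}. Remove leaf 8 (neighbor: 10).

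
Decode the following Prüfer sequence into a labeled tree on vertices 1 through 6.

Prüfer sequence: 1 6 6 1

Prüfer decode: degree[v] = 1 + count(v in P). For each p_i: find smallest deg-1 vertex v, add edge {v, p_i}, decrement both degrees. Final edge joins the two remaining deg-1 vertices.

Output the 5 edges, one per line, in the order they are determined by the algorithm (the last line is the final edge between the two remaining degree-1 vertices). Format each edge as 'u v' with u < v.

Answer: 1 2
3 6
4 6
1 5
1 6

Derivation:
Initial degrees: {1:3, 2:1, 3:1, 4:1, 5:1, 6:3}
Step 1: smallest deg-1 vertex = 2, p_1 = 1. Add edge {1,2}. Now deg[2]=0, deg[1]=2.
Step 2: smallest deg-1 vertex = 3, p_2 = 6. Add edge {3,6}. Now deg[3]=0, deg[6]=2.
Step 3: smallest deg-1 vertex = 4, p_3 = 6. Add edge {4,6}. Now deg[4]=0, deg[6]=1.
Step 4: smallest deg-1 vertex = 5, p_4 = 1. Add edge {1,5}. Now deg[5]=0, deg[1]=1.
Final: two remaining deg-1 vertices are 1, 6. Add edge {1,6}.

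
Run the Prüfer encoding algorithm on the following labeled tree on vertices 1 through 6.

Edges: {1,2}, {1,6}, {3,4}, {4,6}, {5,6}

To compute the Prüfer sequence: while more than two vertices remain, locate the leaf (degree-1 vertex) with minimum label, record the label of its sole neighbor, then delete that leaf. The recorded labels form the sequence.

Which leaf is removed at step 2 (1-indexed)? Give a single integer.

Step 1: current leaves = {2,3,5}. Remove leaf 2 (neighbor: 1).
Step 2: current leaves = {1,3,5}. Remove leaf 1 (neighbor: 6).

Answer: 1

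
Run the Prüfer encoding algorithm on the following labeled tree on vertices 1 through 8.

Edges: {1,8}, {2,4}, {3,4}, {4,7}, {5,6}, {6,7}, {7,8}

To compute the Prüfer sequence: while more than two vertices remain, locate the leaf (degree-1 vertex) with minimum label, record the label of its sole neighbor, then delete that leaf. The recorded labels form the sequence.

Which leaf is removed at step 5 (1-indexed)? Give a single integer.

Answer: 5

Derivation:
Step 1: current leaves = {1,2,3,5}. Remove leaf 1 (neighbor: 8).
Step 2: current leaves = {2,3,5,8}. Remove leaf 2 (neighbor: 4).
Step 3: current leaves = {3,5,8}. Remove leaf 3 (neighbor: 4).
Step 4: current leaves = {4,5,8}. Remove leaf 4 (neighbor: 7).
Step 5: current leaves = {5,8}. Remove leaf 5 (neighbor: 6).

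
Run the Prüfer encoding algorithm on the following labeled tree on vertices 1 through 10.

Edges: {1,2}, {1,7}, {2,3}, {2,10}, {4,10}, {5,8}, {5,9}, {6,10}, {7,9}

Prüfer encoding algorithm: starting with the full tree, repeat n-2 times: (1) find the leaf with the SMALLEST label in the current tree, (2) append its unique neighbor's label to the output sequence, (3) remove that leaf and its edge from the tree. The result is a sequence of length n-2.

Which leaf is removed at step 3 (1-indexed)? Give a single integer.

Step 1: current leaves = {3,4,6,8}. Remove leaf 3 (neighbor: 2).
Step 2: current leaves = {4,6,8}. Remove leaf 4 (neighbor: 10).
Step 3: current leaves = {6,8}. Remove leaf 6 (neighbor: 10).

Answer: 6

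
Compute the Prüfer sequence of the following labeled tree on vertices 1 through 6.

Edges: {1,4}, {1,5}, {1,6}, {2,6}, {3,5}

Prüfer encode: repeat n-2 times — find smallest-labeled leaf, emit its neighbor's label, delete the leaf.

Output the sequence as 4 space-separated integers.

Answer: 6 5 1 1

Derivation:
Step 1: leaves = {2,3,4}. Remove smallest leaf 2, emit neighbor 6.
Step 2: leaves = {3,4,6}. Remove smallest leaf 3, emit neighbor 5.
Step 3: leaves = {4,5,6}. Remove smallest leaf 4, emit neighbor 1.
Step 4: leaves = {5,6}. Remove smallest leaf 5, emit neighbor 1.
Done: 2 vertices remain (1, 6). Sequence = [6 5 1 1]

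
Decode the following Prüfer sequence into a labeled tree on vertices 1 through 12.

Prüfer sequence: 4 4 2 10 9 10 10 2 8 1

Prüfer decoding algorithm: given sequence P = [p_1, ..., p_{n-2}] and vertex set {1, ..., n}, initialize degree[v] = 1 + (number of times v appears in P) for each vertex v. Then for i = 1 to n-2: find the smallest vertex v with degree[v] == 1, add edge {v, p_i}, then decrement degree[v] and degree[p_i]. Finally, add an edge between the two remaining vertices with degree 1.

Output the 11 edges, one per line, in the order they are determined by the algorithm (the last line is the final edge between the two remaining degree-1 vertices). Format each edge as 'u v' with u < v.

Answer: 3 4
4 5
2 4
6 10
7 9
9 10
10 11
2 10
2 8
1 8
1 12

Derivation:
Initial degrees: {1:2, 2:3, 3:1, 4:3, 5:1, 6:1, 7:1, 8:2, 9:2, 10:4, 11:1, 12:1}
Step 1: smallest deg-1 vertex = 3, p_1 = 4. Add edge {3,4}. Now deg[3]=0, deg[4]=2.
Step 2: smallest deg-1 vertex = 5, p_2 = 4. Add edge {4,5}. Now deg[5]=0, deg[4]=1.
Step 3: smallest deg-1 vertex = 4, p_3 = 2. Add edge {2,4}. Now deg[4]=0, deg[2]=2.
Step 4: smallest deg-1 vertex = 6, p_4 = 10. Add edge {6,10}. Now deg[6]=0, deg[10]=3.
Step 5: smallest deg-1 vertex = 7, p_5 = 9. Add edge {7,9}. Now deg[7]=0, deg[9]=1.
Step 6: smallest deg-1 vertex = 9, p_6 = 10. Add edge {9,10}. Now deg[9]=0, deg[10]=2.
Step 7: smallest deg-1 vertex = 11, p_7 = 10. Add edge {10,11}. Now deg[11]=0, deg[10]=1.
Step 8: smallest deg-1 vertex = 10, p_8 = 2. Add edge {2,10}. Now deg[10]=0, deg[2]=1.
Step 9: smallest deg-1 vertex = 2, p_9 = 8. Add edge {2,8}. Now deg[2]=0, deg[8]=1.
Step 10: smallest deg-1 vertex = 8, p_10 = 1. Add edge {1,8}. Now deg[8]=0, deg[1]=1.
Final: two remaining deg-1 vertices are 1, 12. Add edge {1,12}.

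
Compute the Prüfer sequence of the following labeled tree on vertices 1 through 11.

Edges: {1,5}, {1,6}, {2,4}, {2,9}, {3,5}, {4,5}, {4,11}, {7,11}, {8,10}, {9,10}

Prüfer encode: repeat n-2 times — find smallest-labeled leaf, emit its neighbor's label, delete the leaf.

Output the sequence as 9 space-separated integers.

Answer: 5 1 5 4 11 10 9 2 4

Derivation:
Step 1: leaves = {3,6,7,8}. Remove smallest leaf 3, emit neighbor 5.
Step 2: leaves = {6,7,8}. Remove smallest leaf 6, emit neighbor 1.
Step 3: leaves = {1,7,8}. Remove smallest leaf 1, emit neighbor 5.
Step 4: leaves = {5,7,8}. Remove smallest leaf 5, emit neighbor 4.
Step 5: leaves = {7,8}. Remove smallest leaf 7, emit neighbor 11.
Step 6: leaves = {8,11}. Remove smallest leaf 8, emit neighbor 10.
Step 7: leaves = {10,11}. Remove smallest leaf 10, emit neighbor 9.
Step 8: leaves = {9,11}. Remove smallest leaf 9, emit neighbor 2.
Step 9: leaves = {2,11}. Remove smallest leaf 2, emit neighbor 4.
Done: 2 vertices remain (4, 11). Sequence = [5 1 5 4 11 10 9 2 4]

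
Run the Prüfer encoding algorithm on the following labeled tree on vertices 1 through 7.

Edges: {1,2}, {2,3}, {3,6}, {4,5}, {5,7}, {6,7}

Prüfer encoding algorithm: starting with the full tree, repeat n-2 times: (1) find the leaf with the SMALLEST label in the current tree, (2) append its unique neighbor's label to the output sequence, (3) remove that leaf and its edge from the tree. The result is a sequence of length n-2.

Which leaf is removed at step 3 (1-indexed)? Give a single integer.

Answer: 3

Derivation:
Step 1: current leaves = {1,4}. Remove leaf 1 (neighbor: 2).
Step 2: current leaves = {2,4}. Remove leaf 2 (neighbor: 3).
Step 3: current leaves = {3,4}. Remove leaf 3 (neighbor: 6).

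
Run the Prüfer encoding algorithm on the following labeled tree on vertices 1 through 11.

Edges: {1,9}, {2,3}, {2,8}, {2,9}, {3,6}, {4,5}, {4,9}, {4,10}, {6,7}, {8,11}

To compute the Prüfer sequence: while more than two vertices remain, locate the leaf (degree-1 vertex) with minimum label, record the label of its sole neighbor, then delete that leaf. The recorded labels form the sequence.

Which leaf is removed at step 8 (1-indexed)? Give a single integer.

Answer: 9

Derivation:
Step 1: current leaves = {1,5,7,10,11}. Remove leaf 1 (neighbor: 9).
Step 2: current leaves = {5,7,10,11}. Remove leaf 5 (neighbor: 4).
Step 3: current leaves = {7,10,11}. Remove leaf 7 (neighbor: 6).
Step 4: current leaves = {6,10,11}. Remove leaf 6 (neighbor: 3).
Step 5: current leaves = {3,10,11}. Remove leaf 3 (neighbor: 2).
Step 6: current leaves = {10,11}. Remove leaf 10 (neighbor: 4).
Step 7: current leaves = {4,11}. Remove leaf 4 (neighbor: 9).
Step 8: current leaves = {9,11}. Remove leaf 9 (neighbor: 2).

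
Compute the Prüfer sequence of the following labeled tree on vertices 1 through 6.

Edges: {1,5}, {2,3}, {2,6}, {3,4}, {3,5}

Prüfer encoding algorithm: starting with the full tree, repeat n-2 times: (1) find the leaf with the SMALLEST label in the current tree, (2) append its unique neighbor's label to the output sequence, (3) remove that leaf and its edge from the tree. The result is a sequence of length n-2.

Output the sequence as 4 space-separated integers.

Step 1: leaves = {1,4,6}. Remove smallest leaf 1, emit neighbor 5.
Step 2: leaves = {4,5,6}. Remove smallest leaf 4, emit neighbor 3.
Step 3: leaves = {5,6}. Remove smallest leaf 5, emit neighbor 3.
Step 4: leaves = {3,6}. Remove smallest leaf 3, emit neighbor 2.
Done: 2 vertices remain (2, 6). Sequence = [5 3 3 2]

Answer: 5 3 3 2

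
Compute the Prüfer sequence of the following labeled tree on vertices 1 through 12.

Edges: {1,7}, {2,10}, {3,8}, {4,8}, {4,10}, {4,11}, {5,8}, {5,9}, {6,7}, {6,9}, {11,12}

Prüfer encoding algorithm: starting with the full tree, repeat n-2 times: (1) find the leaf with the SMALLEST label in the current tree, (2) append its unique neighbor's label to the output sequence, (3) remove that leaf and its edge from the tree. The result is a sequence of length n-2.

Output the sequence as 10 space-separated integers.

Step 1: leaves = {1,2,3,12}. Remove smallest leaf 1, emit neighbor 7.
Step 2: leaves = {2,3,7,12}. Remove smallest leaf 2, emit neighbor 10.
Step 3: leaves = {3,7,10,12}. Remove smallest leaf 3, emit neighbor 8.
Step 4: leaves = {7,10,12}. Remove smallest leaf 7, emit neighbor 6.
Step 5: leaves = {6,10,12}. Remove smallest leaf 6, emit neighbor 9.
Step 6: leaves = {9,10,12}. Remove smallest leaf 9, emit neighbor 5.
Step 7: leaves = {5,10,12}. Remove smallest leaf 5, emit neighbor 8.
Step 8: leaves = {8,10,12}. Remove smallest leaf 8, emit neighbor 4.
Step 9: leaves = {10,12}. Remove smallest leaf 10, emit neighbor 4.
Step 10: leaves = {4,12}. Remove smallest leaf 4, emit neighbor 11.
Done: 2 vertices remain (11, 12). Sequence = [7 10 8 6 9 5 8 4 4 11]

Answer: 7 10 8 6 9 5 8 4 4 11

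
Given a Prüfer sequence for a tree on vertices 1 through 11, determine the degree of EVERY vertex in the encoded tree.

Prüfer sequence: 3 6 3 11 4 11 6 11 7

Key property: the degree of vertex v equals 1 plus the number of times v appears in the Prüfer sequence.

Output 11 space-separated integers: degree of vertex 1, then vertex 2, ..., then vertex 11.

p_1 = 3: count[3] becomes 1
p_2 = 6: count[6] becomes 1
p_3 = 3: count[3] becomes 2
p_4 = 11: count[11] becomes 1
p_5 = 4: count[4] becomes 1
p_6 = 11: count[11] becomes 2
p_7 = 6: count[6] becomes 2
p_8 = 11: count[11] becomes 3
p_9 = 7: count[7] becomes 1
Degrees (1 + count): deg[1]=1+0=1, deg[2]=1+0=1, deg[3]=1+2=3, deg[4]=1+1=2, deg[5]=1+0=1, deg[6]=1+2=3, deg[7]=1+1=2, deg[8]=1+0=1, deg[9]=1+0=1, deg[10]=1+0=1, deg[11]=1+3=4

Answer: 1 1 3 2 1 3 2 1 1 1 4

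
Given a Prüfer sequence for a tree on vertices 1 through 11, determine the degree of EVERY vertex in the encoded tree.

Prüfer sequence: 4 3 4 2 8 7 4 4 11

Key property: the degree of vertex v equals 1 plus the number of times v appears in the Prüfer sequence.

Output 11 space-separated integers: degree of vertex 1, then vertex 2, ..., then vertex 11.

Answer: 1 2 2 5 1 1 2 2 1 1 2

Derivation:
p_1 = 4: count[4] becomes 1
p_2 = 3: count[3] becomes 1
p_3 = 4: count[4] becomes 2
p_4 = 2: count[2] becomes 1
p_5 = 8: count[8] becomes 1
p_6 = 7: count[7] becomes 1
p_7 = 4: count[4] becomes 3
p_8 = 4: count[4] becomes 4
p_9 = 11: count[11] becomes 1
Degrees (1 + count): deg[1]=1+0=1, deg[2]=1+1=2, deg[3]=1+1=2, deg[4]=1+4=5, deg[5]=1+0=1, deg[6]=1+0=1, deg[7]=1+1=2, deg[8]=1+1=2, deg[9]=1+0=1, deg[10]=1+0=1, deg[11]=1+1=2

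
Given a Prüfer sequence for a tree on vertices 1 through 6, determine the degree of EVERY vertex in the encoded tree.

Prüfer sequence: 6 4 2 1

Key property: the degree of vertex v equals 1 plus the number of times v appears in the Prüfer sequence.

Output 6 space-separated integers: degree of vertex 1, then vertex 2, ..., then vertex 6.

Answer: 2 2 1 2 1 2

Derivation:
p_1 = 6: count[6] becomes 1
p_2 = 4: count[4] becomes 1
p_3 = 2: count[2] becomes 1
p_4 = 1: count[1] becomes 1
Degrees (1 + count): deg[1]=1+1=2, deg[2]=1+1=2, deg[3]=1+0=1, deg[4]=1+1=2, deg[5]=1+0=1, deg[6]=1+1=2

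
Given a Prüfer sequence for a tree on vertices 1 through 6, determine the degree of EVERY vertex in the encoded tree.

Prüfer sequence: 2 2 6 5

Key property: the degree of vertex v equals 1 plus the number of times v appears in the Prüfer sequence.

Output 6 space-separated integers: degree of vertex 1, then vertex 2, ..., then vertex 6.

p_1 = 2: count[2] becomes 1
p_2 = 2: count[2] becomes 2
p_3 = 6: count[6] becomes 1
p_4 = 5: count[5] becomes 1
Degrees (1 + count): deg[1]=1+0=1, deg[2]=1+2=3, deg[3]=1+0=1, deg[4]=1+0=1, deg[5]=1+1=2, deg[6]=1+1=2

Answer: 1 3 1 1 2 2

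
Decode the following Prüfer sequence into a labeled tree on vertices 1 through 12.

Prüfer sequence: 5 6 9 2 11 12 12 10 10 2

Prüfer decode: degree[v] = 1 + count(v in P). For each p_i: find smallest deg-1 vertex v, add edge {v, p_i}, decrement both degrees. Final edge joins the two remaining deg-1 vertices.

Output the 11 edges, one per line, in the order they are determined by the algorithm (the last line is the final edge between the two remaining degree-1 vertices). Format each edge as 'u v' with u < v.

Initial degrees: {1:1, 2:3, 3:1, 4:1, 5:2, 6:2, 7:1, 8:1, 9:2, 10:3, 11:2, 12:3}
Step 1: smallest deg-1 vertex = 1, p_1 = 5. Add edge {1,5}. Now deg[1]=0, deg[5]=1.
Step 2: smallest deg-1 vertex = 3, p_2 = 6. Add edge {3,6}. Now deg[3]=0, deg[6]=1.
Step 3: smallest deg-1 vertex = 4, p_3 = 9. Add edge {4,9}. Now deg[4]=0, deg[9]=1.
Step 4: smallest deg-1 vertex = 5, p_4 = 2. Add edge {2,5}. Now deg[5]=0, deg[2]=2.
Step 5: smallest deg-1 vertex = 6, p_5 = 11. Add edge {6,11}. Now deg[6]=0, deg[11]=1.
Step 6: smallest deg-1 vertex = 7, p_6 = 12. Add edge {7,12}. Now deg[7]=0, deg[12]=2.
Step 7: smallest deg-1 vertex = 8, p_7 = 12. Add edge {8,12}. Now deg[8]=0, deg[12]=1.
Step 8: smallest deg-1 vertex = 9, p_8 = 10. Add edge {9,10}. Now deg[9]=0, deg[10]=2.
Step 9: smallest deg-1 vertex = 11, p_9 = 10. Add edge {10,11}. Now deg[11]=0, deg[10]=1.
Step 10: smallest deg-1 vertex = 10, p_10 = 2. Add edge {2,10}. Now deg[10]=0, deg[2]=1.
Final: two remaining deg-1 vertices are 2, 12. Add edge {2,12}.

Answer: 1 5
3 6
4 9
2 5
6 11
7 12
8 12
9 10
10 11
2 10
2 12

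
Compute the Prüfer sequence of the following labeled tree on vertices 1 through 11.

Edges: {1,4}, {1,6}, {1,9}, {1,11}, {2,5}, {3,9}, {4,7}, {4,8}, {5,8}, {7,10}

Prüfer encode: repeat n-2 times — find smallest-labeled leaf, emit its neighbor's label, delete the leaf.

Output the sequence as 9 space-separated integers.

Step 1: leaves = {2,3,6,10,11}. Remove smallest leaf 2, emit neighbor 5.
Step 2: leaves = {3,5,6,10,11}. Remove smallest leaf 3, emit neighbor 9.
Step 3: leaves = {5,6,9,10,11}. Remove smallest leaf 5, emit neighbor 8.
Step 4: leaves = {6,8,9,10,11}. Remove smallest leaf 6, emit neighbor 1.
Step 5: leaves = {8,9,10,11}. Remove smallest leaf 8, emit neighbor 4.
Step 6: leaves = {9,10,11}. Remove smallest leaf 9, emit neighbor 1.
Step 7: leaves = {10,11}. Remove smallest leaf 10, emit neighbor 7.
Step 8: leaves = {7,11}. Remove smallest leaf 7, emit neighbor 4.
Step 9: leaves = {4,11}. Remove smallest leaf 4, emit neighbor 1.
Done: 2 vertices remain (1, 11). Sequence = [5 9 8 1 4 1 7 4 1]

Answer: 5 9 8 1 4 1 7 4 1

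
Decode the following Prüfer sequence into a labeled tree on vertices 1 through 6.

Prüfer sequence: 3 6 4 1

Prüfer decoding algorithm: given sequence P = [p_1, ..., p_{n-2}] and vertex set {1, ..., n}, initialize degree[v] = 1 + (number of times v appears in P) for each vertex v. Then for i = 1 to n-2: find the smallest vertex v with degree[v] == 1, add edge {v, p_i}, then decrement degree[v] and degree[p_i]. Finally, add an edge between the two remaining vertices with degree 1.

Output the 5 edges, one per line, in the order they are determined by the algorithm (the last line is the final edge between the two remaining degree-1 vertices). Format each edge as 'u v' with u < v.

Initial degrees: {1:2, 2:1, 3:2, 4:2, 5:1, 6:2}
Step 1: smallest deg-1 vertex = 2, p_1 = 3. Add edge {2,3}. Now deg[2]=0, deg[3]=1.
Step 2: smallest deg-1 vertex = 3, p_2 = 6. Add edge {3,6}. Now deg[3]=0, deg[6]=1.
Step 3: smallest deg-1 vertex = 5, p_3 = 4. Add edge {4,5}. Now deg[5]=0, deg[4]=1.
Step 4: smallest deg-1 vertex = 4, p_4 = 1. Add edge {1,4}. Now deg[4]=0, deg[1]=1.
Final: two remaining deg-1 vertices are 1, 6. Add edge {1,6}.

Answer: 2 3
3 6
4 5
1 4
1 6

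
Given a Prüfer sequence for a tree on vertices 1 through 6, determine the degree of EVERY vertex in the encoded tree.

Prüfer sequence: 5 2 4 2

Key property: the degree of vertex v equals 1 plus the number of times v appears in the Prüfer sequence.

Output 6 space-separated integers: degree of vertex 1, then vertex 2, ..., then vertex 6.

Answer: 1 3 1 2 2 1

Derivation:
p_1 = 5: count[5] becomes 1
p_2 = 2: count[2] becomes 1
p_3 = 4: count[4] becomes 1
p_4 = 2: count[2] becomes 2
Degrees (1 + count): deg[1]=1+0=1, deg[2]=1+2=3, deg[3]=1+0=1, deg[4]=1+1=2, deg[5]=1+1=2, deg[6]=1+0=1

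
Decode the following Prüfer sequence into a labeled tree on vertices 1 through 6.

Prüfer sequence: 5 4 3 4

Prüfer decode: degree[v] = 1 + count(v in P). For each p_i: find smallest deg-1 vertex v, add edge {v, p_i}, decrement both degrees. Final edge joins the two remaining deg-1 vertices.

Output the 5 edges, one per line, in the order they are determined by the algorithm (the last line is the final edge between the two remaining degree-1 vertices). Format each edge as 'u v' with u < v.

Answer: 1 5
2 4
3 5
3 4
4 6

Derivation:
Initial degrees: {1:1, 2:1, 3:2, 4:3, 5:2, 6:1}
Step 1: smallest deg-1 vertex = 1, p_1 = 5. Add edge {1,5}. Now deg[1]=0, deg[5]=1.
Step 2: smallest deg-1 vertex = 2, p_2 = 4. Add edge {2,4}. Now deg[2]=0, deg[4]=2.
Step 3: smallest deg-1 vertex = 5, p_3 = 3. Add edge {3,5}. Now deg[5]=0, deg[3]=1.
Step 4: smallest deg-1 vertex = 3, p_4 = 4. Add edge {3,4}. Now deg[3]=0, deg[4]=1.
Final: two remaining deg-1 vertices are 4, 6. Add edge {4,6}.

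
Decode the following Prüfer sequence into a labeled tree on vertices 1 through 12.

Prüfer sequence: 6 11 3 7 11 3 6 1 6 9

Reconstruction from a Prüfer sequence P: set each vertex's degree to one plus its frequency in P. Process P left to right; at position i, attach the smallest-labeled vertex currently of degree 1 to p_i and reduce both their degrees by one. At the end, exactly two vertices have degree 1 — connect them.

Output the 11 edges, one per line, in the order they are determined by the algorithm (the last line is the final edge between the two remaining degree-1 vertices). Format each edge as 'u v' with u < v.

Answer: 2 6
4 11
3 5
7 8
7 11
3 10
3 6
1 11
1 6
6 9
9 12

Derivation:
Initial degrees: {1:2, 2:1, 3:3, 4:1, 5:1, 6:4, 7:2, 8:1, 9:2, 10:1, 11:3, 12:1}
Step 1: smallest deg-1 vertex = 2, p_1 = 6. Add edge {2,6}. Now deg[2]=0, deg[6]=3.
Step 2: smallest deg-1 vertex = 4, p_2 = 11. Add edge {4,11}. Now deg[4]=0, deg[11]=2.
Step 3: smallest deg-1 vertex = 5, p_3 = 3. Add edge {3,5}. Now deg[5]=0, deg[3]=2.
Step 4: smallest deg-1 vertex = 8, p_4 = 7. Add edge {7,8}. Now deg[8]=0, deg[7]=1.
Step 5: smallest deg-1 vertex = 7, p_5 = 11. Add edge {7,11}. Now deg[7]=0, deg[11]=1.
Step 6: smallest deg-1 vertex = 10, p_6 = 3. Add edge {3,10}. Now deg[10]=0, deg[3]=1.
Step 7: smallest deg-1 vertex = 3, p_7 = 6. Add edge {3,6}. Now deg[3]=0, deg[6]=2.
Step 8: smallest deg-1 vertex = 11, p_8 = 1. Add edge {1,11}. Now deg[11]=0, deg[1]=1.
Step 9: smallest deg-1 vertex = 1, p_9 = 6. Add edge {1,6}. Now deg[1]=0, deg[6]=1.
Step 10: smallest deg-1 vertex = 6, p_10 = 9. Add edge {6,9}. Now deg[6]=0, deg[9]=1.
Final: two remaining deg-1 vertices are 9, 12. Add edge {9,12}.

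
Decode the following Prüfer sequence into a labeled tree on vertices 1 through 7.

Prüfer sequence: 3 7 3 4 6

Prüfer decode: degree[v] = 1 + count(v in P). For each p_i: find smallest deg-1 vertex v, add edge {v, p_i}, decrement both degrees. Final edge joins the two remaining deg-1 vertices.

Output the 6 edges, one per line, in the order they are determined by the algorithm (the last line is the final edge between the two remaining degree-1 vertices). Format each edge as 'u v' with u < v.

Answer: 1 3
2 7
3 5
3 4
4 6
6 7

Derivation:
Initial degrees: {1:1, 2:1, 3:3, 4:2, 5:1, 6:2, 7:2}
Step 1: smallest deg-1 vertex = 1, p_1 = 3. Add edge {1,3}. Now deg[1]=0, deg[3]=2.
Step 2: smallest deg-1 vertex = 2, p_2 = 7. Add edge {2,7}. Now deg[2]=0, deg[7]=1.
Step 3: smallest deg-1 vertex = 5, p_3 = 3. Add edge {3,5}. Now deg[5]=0, deg[3]=1.
Step 4: smallest deg-1 vertex = 3, p_4 = 4. Add edge {3,4}. Now deg[3]=0, deg[4]=1.
Step 5: smallest deg-1 vertex = 4, p_5 = 6. Add edge {4,6}. Now deg[4]=0, deg[6]=1.
Final: two remaining deg-1 vertices are 6, 7. Add edge {6,7}.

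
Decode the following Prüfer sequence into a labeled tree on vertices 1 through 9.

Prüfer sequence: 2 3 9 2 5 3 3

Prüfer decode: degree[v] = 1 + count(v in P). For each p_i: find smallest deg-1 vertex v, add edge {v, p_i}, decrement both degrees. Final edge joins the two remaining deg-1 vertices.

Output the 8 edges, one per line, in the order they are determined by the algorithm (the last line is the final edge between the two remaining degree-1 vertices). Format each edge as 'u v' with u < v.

Initial degrees: {1:1, 2:3, 3:4, 4:1, 5:2, 6:1, 7:1, 8:1, 9:2}
Step 1: smallest deg-1 vertex = 1, p_1 = 2. Add edge {1,2}. Now deg[1]=0, deg[2]=2.
Step 2: smallest deg-1 vertex = 4, p_2 = 3. Add edge {3,4}. Now deg[4]=0, deg[3]=3.
Step 3: smallest deg-1 vertex = 6, p_3 = 9. Add edge {6,9}. Now deg[6]=0, deg[9]=1.
Step 4: smallest deg-1 vertex = 7, p_4 = 2. Add edge {2,7}. Now deg[7]=0, deg[2]=1.
Step 5: smallest deg-1 vertex = 2, p_5 = 5. Add edge {2,5}. Now deg[2]=0, deg[5]=1.
Step 6: smallest deg-1 vertex = 5, p_6 = 3. Add edge {3,5}. Now deg[5]=0, deg[3]=2.
Step 7: smallest deg-1 vertex = 8, p_7 = 3. Add edge {3,8}. Now deg[8]=0, deg[3]=1.
Final: two remaining deg-1 vertices are 3, 9. Add edge {3,9}.

Answer: 1 2
3 4
6 9
2 7
2 5
3 5
3 8
3 9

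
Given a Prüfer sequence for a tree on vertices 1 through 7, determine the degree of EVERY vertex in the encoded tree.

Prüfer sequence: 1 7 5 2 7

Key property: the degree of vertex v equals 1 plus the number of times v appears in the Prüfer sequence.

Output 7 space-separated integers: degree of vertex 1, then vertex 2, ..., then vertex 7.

Answer: 2 2 1 1 2 1 3

Derivation:
p_1 = 1: count[1] becomes 1
p_2 = 7: count[7] becomes 1
p_3 = 5: count[5] becomes 1
p_4 = 2: count[2] becomes 1
p_5 = 7: count[7] becomes 2
Degrees (1 + count): deg[1]=1+1=2, deg[2]=1+1=2, deg[3]=1+0=1, deg[4]=1+0=1, deg[5]=1+1=2, deg[6]=1+0=1, deg[7]=1+2=3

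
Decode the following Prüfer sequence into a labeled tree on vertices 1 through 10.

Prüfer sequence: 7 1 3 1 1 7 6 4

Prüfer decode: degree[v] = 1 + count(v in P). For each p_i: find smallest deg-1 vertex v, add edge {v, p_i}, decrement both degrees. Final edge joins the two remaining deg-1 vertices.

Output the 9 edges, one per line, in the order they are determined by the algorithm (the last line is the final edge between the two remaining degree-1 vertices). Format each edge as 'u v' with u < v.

Initial degrees: {1:4, 2:1, 3:2, 4:2, 5:1, 6:2, 7:3, 8:1, 9:1, 10:1}
Step 1: smallest deg-1 vertex = 2, p_1 = 7. Add edge {2,7}. Now deg[2]=0, deg[7]=2.
Step 2: smallest deg-1 vertex = 5, p_2 = 1. Add edge {1,5}. Now deg[5]=0, deg[1]=3.
Step 3: smallest deg-1 vertex = 8, p_3 = 3. Add edge {3,8}. Now deg[8]=0, deg[3]=1.
Step 4: smallest deg-1 vertex = 3, p_4 = 1. Add edge {1,3}. Now deg[3]=0, deg[1]=2.
Step 5: smallest deg-1 vertex = 9, p_5 = 1. Add edge {1,9}. Now deg[9]=0, deg[1]=1.
Step 6: smallest deg-1 vertex = 1, p_6 = 7. Add edge {1,7}. Now deg[1]=0, deg[7]=1.
Step 7: smallest deg-1 vertex = 7, p_7 = 6. Add edge {6,7}. Now deg[7]=0, deg[6]=1.
Step 8: smallest deg-1 vertex = 6, p_8 = 4. Add edge {4,6}. Now deg[6]=0, deg[4]=1.
Final: two remaining deg-1 vertices are 4, 10. Add edge {4,10}.

Answer: 2 7
1 5
3 8
1 3
1 9
1 7
6 7
4 6
4 10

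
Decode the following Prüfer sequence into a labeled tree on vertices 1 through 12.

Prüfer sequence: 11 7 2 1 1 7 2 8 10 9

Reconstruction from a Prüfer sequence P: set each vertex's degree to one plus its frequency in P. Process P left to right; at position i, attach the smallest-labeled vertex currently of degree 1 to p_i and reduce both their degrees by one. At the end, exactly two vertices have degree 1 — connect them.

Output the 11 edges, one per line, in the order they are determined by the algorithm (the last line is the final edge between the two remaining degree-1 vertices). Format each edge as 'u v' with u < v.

Initial degrees: {1:3, 2:3, 3:1, 4:1, 5:1, 6:1, 7:3, 8:2, 9:2, 10:2, 11:2, 12:1}
Step 1: smallest deg-1 vertex = 3, p_1 = 11. Add edge {3,11}. Now deg[3]=0, deg[11]=1.
Step 2: smallest deg-1 vertex = 4, p_2 = 7. Add edge {4,7}. Now deg[4]=0, deg[7]=2.
Step 3: smallest deg-1 vertex = 5, p_3 = 2. Add edge {2,5}. Now deg[5]=0, deg[2]=2.
Step 4: smallest deg-1 vertex = 6, p_4 = 1. Add edge {1,6}. Now deg[6]=0, deg[1]=2.
Step 5: smallest deg-1 vertex = 11, p_5 = 1. Add edge {1,11}. Now deg[11]=0, deg[1]=1.
Step 6: smallest deg-1 vertex = 1, p_6 = 7. Add edge {1,7}. Now deg[1]=0, deg[7]=1.
Step 7: smallest deg-1 vertex = 7, p_7 = 2. Add edge {2,7}. Now deg[7]=0, deg[2]=1.
Step 8: smallest deg-1 vertex = 2, p_8 = 8. Add edge {2,8}. Now deg[2]=0, deg[8]=1.
Step 9: smallest deg-1 vertex = 8, p_9 = 10. Add edge {8,10}. Now deg[8]=0, deg[10]=1.
Step 10: smallest deg-1 vertex = 10, p_10 = 9. Add edge {9,10}. Now deg[10]=0, deg[9]=1.
Final: two remaining deg-1 vertices are 9, 12. Add edge {9,12}.

Answer: 3 11
4 7
2 5
1 6
1 11
1 7
2 7
2 8
8 10
9 10
9 12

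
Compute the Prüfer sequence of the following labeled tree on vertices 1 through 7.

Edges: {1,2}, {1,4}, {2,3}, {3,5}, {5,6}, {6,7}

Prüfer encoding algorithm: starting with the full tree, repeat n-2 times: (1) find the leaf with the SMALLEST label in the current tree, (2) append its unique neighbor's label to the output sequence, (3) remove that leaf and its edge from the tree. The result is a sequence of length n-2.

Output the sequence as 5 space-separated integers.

Step 1: leaves = {4,7}. Remove smallest leaf 4, emit neighbor 1.
Step 2: leaves = {1,7}. Remove smallest leaf 1, emit neighbor 2.
Step 3: leaves = {2,7}. Remove smallest leaf 2, emit neighbor 3.
Step 4: leaves = {3,7}. Remove smallest leaf 3, emit neighbor 5.
Step 5: leaves = {5,7}. Remove smallest leaf 5, emit neighbor 6.
Done: 2 vertices remain (6, 7). Sequence = [1 2 3 5 6]

Answer: 1 2 3 5 6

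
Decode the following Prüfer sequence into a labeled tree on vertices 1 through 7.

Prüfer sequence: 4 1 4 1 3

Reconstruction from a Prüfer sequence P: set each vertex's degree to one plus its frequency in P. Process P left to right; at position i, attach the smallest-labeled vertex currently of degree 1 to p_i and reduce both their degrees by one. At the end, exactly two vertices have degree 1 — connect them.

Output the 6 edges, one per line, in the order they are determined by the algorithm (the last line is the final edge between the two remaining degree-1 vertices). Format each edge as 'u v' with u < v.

Answer: 2 4
1 5
4 6
1 4
1 3
3 7

Derivation:
Initial degrees: {1:3, 2:1, 3:2, 4:3, 5:1, 6:1, 7:1}
Step 1: smallest deg-1 vertex = 2, p_1 = 4. Add edge {2,4}. Now deg[2]=0, deg[4]=2.
Step 2: smallest deg-1 vertex = 5, p_2 = 1. Add edge {1,5}. Now deg[5]=0, deg[1]=2.
Step 3: smallest deg-1 vertex = 6, p_3 = 4. Add edge {4,6}. Now deg[6]=0, deg[4]=1.
Step 4: smallest deg-1 vertex = 4, p_4 = 1. Add edge {1,4}. Now deg[4]=0, deg[1]=1.
Step 5: smallest deg-1 vertex = 1, p_5 = 3. Add edge {1,3}. Now deg[1]=0, deg[3]=1.
Final: two remaining deg-1 vertices are 3, 7. Add edge {3,7}.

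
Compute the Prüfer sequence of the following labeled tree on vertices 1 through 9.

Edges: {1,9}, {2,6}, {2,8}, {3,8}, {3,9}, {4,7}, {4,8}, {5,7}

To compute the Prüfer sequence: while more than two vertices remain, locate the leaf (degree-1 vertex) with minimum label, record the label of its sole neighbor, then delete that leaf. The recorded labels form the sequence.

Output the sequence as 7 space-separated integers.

Answer: 9 7 2 8 4 8 3

Derivation:
Step 1: leaves = {1,5,6}. Remove smallest leaf 1, emit neighbor 9.
Step 2: leaves = {5,6,9}. Remove smallest leaf 5, emit neighbor 7.
Step 3: leaves = {6,7,9}. Remove smallest leaf 6, emit neighbor 2.
Step 4: leaves = {2,7,9}. Remove smallest leaf 2, emit neighbor 8.
Step 5: leaves = {7,9}. Remove smallest leaf 7, emit neighbor 4.
Step 6: leaves = {4,9}. Remove smallest leaf 4, emit neighbor 8.
Step 7: leaves = {8,9}. Remove smallest leaf 8, emit neighbor 3.
Done: 2 vertices remain (3, 9). Sequence = [9 7 2 8 4 8 3]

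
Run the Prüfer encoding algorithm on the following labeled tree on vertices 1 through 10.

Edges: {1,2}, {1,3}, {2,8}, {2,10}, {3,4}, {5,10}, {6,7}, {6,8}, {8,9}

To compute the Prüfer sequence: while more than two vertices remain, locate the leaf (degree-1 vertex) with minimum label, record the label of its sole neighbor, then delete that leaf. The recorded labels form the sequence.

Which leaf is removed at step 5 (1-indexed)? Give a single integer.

Answer: 7

Derivation:
Step 1: current leaves = {4,5,7,9}. Remove leaf 4 (neighbor: 3).
Step 2: current leaves = {3,5,7,9}. Remove leaf 3 (neighbor: 1).
Step 3: current leaves = {1,5,7,9}. Remove leaf 1 (neighbor: 2).
Step 4: current leaves = {5,7,9}. Remove leaf 5 (neighbor: 10).
Step 5: current leaves = {7,9,10}. Remove leaf 7 (neighbor: 6).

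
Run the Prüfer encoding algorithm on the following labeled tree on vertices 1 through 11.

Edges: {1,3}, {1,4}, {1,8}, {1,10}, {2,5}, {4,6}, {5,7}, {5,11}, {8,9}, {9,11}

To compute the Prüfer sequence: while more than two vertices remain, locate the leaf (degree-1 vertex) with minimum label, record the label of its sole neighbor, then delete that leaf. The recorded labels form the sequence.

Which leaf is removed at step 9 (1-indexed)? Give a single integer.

Answer: 8

Derivation:
Step 1: current leaves = {2,3,6,7,10}. Remove leaf 2 (neighbor: 5).
Step 2: current leaves = {3,6,7,10}. Remove leaf 3 (neighbor: 1).
Step 3: current leaves = {6,7,10}. Remove leaf 6 (neighbor: 4).
Step 4: current leaves = {4,7,10}. Remove leaf 4 (neighbor: 1).
Step 5: current leaves = {7,10}. Remove leaf 7 (neighbor: 5).
Step 6: current leaves = {5,10}. Remove leaf 5 (neighbor: 11).
Step 7: current leaves = {10,11}. Remove leaf 10 (neighbor: 1).
Step 8: current leaves = {1,11}. Remove leaf 1 (neighbor: 8).
Step 9: current leaves = {8,11}. Remove leaf 8 (neighbor: 9).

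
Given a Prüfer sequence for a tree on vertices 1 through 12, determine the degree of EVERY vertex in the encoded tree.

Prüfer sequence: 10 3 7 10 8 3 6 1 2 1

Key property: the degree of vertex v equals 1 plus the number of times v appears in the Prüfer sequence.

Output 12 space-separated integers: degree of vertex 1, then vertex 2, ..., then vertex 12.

p_1 = 10: count[10] becomes 1
p_2 = 3: count[3] becomes 1
p_3 = 7: count[7] becomes 1
p_4 = 10: count[10] becomes 2
p_5 = 8: count[8] becomes 1
p_6 = 3: count[3] becomes 2
p_7 = 6: count[6] becomes 1
p_8 = 1: count[1] becomes 1
p_9 = 2: count[2] becomes 1
p_10 = 1: count[1] becomes 2
Degrees (1 + count): deg[1]=1+2=3, deg[2]=1+1=2, deg[3]=1+2=3, deg[4]=1+0=1, deg[5]=1+0=1, deg[6]=1+1=2, deg[7]=1+1=2, deg[8]=1+1=2, deg[9]=1+0=1, deg[10]=1+2=3, deg[11]=1+0=1, deg[12]=1+0=1

Answer: 3 2 3 1 1 2 2 2 1 3 1 1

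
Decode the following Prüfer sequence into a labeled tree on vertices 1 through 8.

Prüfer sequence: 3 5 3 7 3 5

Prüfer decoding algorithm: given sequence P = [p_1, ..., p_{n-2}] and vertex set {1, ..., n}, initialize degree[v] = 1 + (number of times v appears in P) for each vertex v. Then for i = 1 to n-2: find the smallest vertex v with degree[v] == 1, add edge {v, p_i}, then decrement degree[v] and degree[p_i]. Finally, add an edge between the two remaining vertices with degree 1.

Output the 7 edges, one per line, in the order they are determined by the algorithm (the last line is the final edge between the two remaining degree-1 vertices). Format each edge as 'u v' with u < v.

Initial degrees: {1:1, 2:1, 3:4, 4:1, 5:3, 6:1, 7:2, 8:1}
Step 1: smallest deg-1 vertex = 1, p_1 = 3. Add edge {1,3}. Now deg[1]=0, deg[3]=3.
Step 2: smallest deg-1 vertex = 2, p_2 = 5. Add edge {2,5}. Now deg[2]=0, deg[5]=2.
Step 3: smallest deg-1 vertex = 4, p_3 = 3. Add edge {3,4}. Now deg[4]=0, deg[3]=2.
Step 4: smallest deg-1 vertex = 6, p_4 = 7. Add edge {6,7}. Now deg[6]=0, deg[7]=1.
Step 5: smallest deg-1 vertex = 7, p_5 = 3. Add edge {3,7}. Now deg[7]=0, deg[3]=1.
Step 6: smallest deg-1 vertex = 3, p_6 = 5. Add edge {3,5}. Now deg[3]=0, deg[5]=1.
Final: two remaining deg-1 vertices are 5, 8. Add edge {5,8}.

Answer: 1 3
2 5
3 4
6 7
3 7
3 5
5 8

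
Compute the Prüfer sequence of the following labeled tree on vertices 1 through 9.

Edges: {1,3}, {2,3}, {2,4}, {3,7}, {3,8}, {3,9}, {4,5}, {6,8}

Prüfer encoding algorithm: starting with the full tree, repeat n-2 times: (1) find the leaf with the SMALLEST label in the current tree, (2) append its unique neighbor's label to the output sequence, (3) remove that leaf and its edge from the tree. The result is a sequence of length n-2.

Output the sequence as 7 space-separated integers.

Step 1: leaves = {1,5,6,7,9}. Remove smallest leaf 1, emit neighbor 3.
Step 2: leaves = {5,6,7,9}. Remove smallest leaf 5, emit neighbor 4.
Step 3: leaves = {4,6,7,9}. Remove smallest leaf 4, emit neighbor 2.
Step 4: leaves = {2,6,7,9}. Remove smallest leaf 2, emit neighbor 3.
Step 5: leaves = {6,7,9}. Remove smallest leaf 6, emit neighbor 8.
Step 6: leaves = {7,8,9}. Remove smallest leaf 7, emit neighbor 3.
Step 7: leaves = {8,9}. Remove smallest leaf 8, emit neighbor 3.
Done: 2 vertices remain (3, 9). Sequence = [3 4 2 3 8 3 3]

Answer: 3 4 2 3 8 3 3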